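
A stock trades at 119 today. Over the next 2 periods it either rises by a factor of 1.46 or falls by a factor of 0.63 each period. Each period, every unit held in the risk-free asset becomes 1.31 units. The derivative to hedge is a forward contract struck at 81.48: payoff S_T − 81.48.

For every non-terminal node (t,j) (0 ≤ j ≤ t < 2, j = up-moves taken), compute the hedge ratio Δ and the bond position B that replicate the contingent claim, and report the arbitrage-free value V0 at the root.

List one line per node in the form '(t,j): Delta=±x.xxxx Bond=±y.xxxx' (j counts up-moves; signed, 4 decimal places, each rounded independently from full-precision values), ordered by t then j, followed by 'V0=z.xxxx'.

Under the risk-neutral measure, an up-move has probability p* = (R−d)/(u−d) = 0.8193 and values discount at R = 1.31.
Terminal payoffs: V(2,0)=-34.2489, V(2,1)=27.9762, V(2,2)=172.1804
  t=1,j=0: stock 74.9700 → up 109.4562 (V=27.9762), down 47.2311 (V=-34.2489). Price 12.7715; hedge Δ=1.0000, bond B=-62.1985.
  t=1,j=1: stock 173.7400 → up 253.6604 (V=172.1804), down 109.4562 (V=27.9762). Price 111.5415; hedge Δ=1.0000, bond B=-62.1985.
  t=0,j=0: stock 119.0000 → up 173.7400 (V=111.5415), down 74.9700 (V=12.7715). Price 71.5202; hedge Δ=1.0000, bond B=-47.4798.
Each (Δ,B) replicates both successor values, so the strategy is self-financing and V0 is arbitrage-free.

(0,0): Delta=1.0000 Bond=-47.4798
(1,0): Delta=1.0000 Bond=-62.1985
(1,1): Delta=1.0000 Bond=-62.1985
V0=71.5202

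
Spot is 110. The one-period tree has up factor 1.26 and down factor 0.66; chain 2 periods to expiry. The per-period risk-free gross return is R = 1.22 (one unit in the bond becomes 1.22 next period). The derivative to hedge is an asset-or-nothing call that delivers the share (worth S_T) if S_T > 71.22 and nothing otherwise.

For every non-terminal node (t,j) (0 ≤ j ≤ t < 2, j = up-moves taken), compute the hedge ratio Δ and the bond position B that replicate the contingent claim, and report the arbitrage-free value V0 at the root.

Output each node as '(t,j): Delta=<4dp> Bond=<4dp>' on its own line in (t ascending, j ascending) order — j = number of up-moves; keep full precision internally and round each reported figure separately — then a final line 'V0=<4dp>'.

Under the risk-neutral measure, an up-move has probability p* = (R−d)/(u−d) = 0.9333 and values discount at R = 1.22.
Terminal values V(2,·): V(2,0)=0.0000, V(2,1)=91.4760, V(2,2)=174.6360
  t=1,j=0: stock 72.6000 → up 91.4760 (V=91.4760), down 47.9160 (V=0.0000). Price 69.9816; hedge Δ=2.1000, bond B=-82.4784.
  t=1,j=1: stock 138.6000 → up 174.6360 (V=174.6360), down 91.4760 (V=91.4760). Price 138.6000; hedge Δ=1.0000, bond B=0.0000.
  t=0,j=0: stock 110.0000 → up 138.6000 (V=138.6000), down 72.6000 (V=69.9816). Price 109.8569; hedge Δ=1.0397, bond B=-4.5070.
Each (Δ,B) replicates both successor values, so the strategy is self-financing and V0 is arbitrage-free.

(0,0): Delta=1.0397 Bond=-4.5070
(1,0): Delta=2.1000 Bond=-82.4784
(1,1): Delta=1.0000 Bond=0.0000
V0=109.8569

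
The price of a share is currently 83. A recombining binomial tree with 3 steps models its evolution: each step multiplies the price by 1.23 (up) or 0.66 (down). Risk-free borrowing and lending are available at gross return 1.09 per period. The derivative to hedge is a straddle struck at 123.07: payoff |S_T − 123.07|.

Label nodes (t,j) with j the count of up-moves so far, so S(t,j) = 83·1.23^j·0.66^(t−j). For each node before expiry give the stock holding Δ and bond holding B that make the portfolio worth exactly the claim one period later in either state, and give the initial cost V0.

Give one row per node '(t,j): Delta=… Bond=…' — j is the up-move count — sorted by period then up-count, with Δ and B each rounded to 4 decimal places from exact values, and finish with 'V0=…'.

Since d<R<u, set p* = (R−d)/(u−d) = 0.7544; price each node as the discounted p*-expectation of its children.
At expiry t=3: V(3,0)=99.2078, V(3,1)=78.5996, V(3,2)=40.1933, V(3,3)=31.3820
(2,0): S=36.1548. Δ = (V_up−V_dn)/(S_up−S_dn) = (78.5996−99.2078)/(44.4704−23.8622) = -1.0000. V = [p*·78.5996 + (1−p*)·99.2078]/1.09 = 76.7535. B = V − Δ·S = 112.9083.
(2,1): S=67.3794. Δ = (V_up−V_dn)/(S_up−S_dn) = (40.1933−78.5996)/(82.8767−44.4704) = -1.0000. V = [p*·40.1933 + (1−p*)·78.5996]/1.09 = 45.5289. B = V − Δ·S = 112.9083.
(2,2): S=125.5707. Δ = (V_up−V_dn)/(S_up−S_dn) = (31.3820−40.1933)/(154.4520−82.8767) = -0.1231. V = [p*·31.3820 + (1−p*)·40.1933]/1.09 = 30.7763. B = V − Δ·S = 46.2348.
(1,0): S=54.7800. Δ = (V_up−V_dn)/(S_up−S_dn) = (45.5289−76.7535)/(67.3794−36.1548) = -1.0000. V = [p*·45.5289 + (1−p*)·76.7535]/1.09 = 48.8056. B = V − Δ·S = 103.5856.
(1,1): S=102.0900. Δ = (V_up−V_dn)/(S_up−S_dn) = (30.7763−45.5289)/(125.5707−67.3794) = -0.2535. V = [p*·30.7763 + (1−p*)·45.5289]/1.09 = 31.5594. B = V − Δ·S = 57.4411.
(0,0): S=83.0000. Δ = (V_up−V_dn)/(S_up−S_dn) = (31.5594−48.8056)/(102.0900−54.7800) = -0.3645. V = [p*·31.5594 + (1−p*)·48.8056]/1.09 = 32.8397. B = V − Δ·S = 63.0962.
Root portfolio cost Δ·83+B reproduces V0=32.8397.

(0,0): Delta=-0.3645 Bond=63.0962
(1,0): Delta=-1.0000 Bond=103.5856
(1,1): Delta=-0.2535 Bond=57.4411
(2,0): Delta=-1.0000 Bond=112.9083
(2,1): Delta=-1.0000 Bond=112.9083
(2,2): Delta=-0.1231 Bond=46.2348
V0=32.8397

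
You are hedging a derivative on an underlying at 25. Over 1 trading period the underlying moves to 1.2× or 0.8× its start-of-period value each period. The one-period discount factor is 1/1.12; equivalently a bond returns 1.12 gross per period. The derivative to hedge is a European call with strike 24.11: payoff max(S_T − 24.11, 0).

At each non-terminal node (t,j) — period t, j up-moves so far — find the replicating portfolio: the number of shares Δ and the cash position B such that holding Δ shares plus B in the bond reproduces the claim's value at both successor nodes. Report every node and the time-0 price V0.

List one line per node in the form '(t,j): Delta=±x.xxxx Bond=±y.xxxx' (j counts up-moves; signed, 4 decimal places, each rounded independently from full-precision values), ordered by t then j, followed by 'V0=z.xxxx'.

Since d<R<u, set p* = (R−d)/(u−d) = 0.8000; price each node as the discounted p*-expectation of its children.
Terminal payoffs: V(1,0)=0.0000, V(1,1)=5.8900
Node (0,0) S=25.0000: V=(p*·5.8900+(1−p*)·0.0000)/1.12=4.2071; Δ=(5.8900−0.0000)/(30.0000−20.0000)=0.5890; B=V−Δ·S=-10.5179
Each (Δ,B) replicates both successor values, so the strategy is self-financing and V0 is arbitrage-free.

(0,0): Delta=0.5890 Bond=-10.5179
V0=4.2071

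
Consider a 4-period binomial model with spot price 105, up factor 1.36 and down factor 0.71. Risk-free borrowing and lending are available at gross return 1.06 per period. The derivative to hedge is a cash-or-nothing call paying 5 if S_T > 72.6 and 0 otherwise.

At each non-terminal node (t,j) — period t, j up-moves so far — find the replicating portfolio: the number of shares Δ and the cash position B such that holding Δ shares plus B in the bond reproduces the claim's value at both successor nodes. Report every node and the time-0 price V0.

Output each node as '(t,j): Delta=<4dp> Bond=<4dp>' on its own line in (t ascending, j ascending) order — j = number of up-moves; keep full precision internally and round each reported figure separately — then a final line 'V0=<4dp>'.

The replicating-portfolio and risk-neutral prices coincide; use p* = (1.06−0.71)/(1.36−0.71) = 0.5385 for the latter.
At expiry t=4: V(4,0)=0.0000, V(4,1)=0.0000, V(4,2)=5.0000, V(4,3)=5.0000, V(4,4)=5.0000
(3,0): S=37.5807. Δ = (V_up−V_dn)/(S_up−S_dn) = (0.0000−0.0000)/(51.1097−26.6823) = 0.0000. V = [p*·0.0000 + (1−p*)·0.0000]/1.06 = 0.0000. B = V − Δ·S = 0.0000.
(3,1): S=71.9855. Δ = (V_up−V_dn)/(S_up−S_dn) = (5.0000−0.0000)/(97.9003−51.1097) = 0.1069. V = [p*·5.0000 + (1−p*)·0.0000]/1.06 = 2.5399. B = V − Δ·S = -5.1524.
(3,2): S=137.8877. Δ = (V_up−V_dn)/(S_up−S_dn) = (5.0000−5.0000)/(187.5272−97.9003) = 0.0000. V = [p*·5.0000 + (1−p*)·5.0000]/1.06 = 4.7170. B = V − Δ·S = 4.7170.
(3,3): S=264.1229. Δ = (V_up−V_dn)/(S_up−S_dn) = (5.0000−5.0000)/(359.2071−187.5272) = 0.0000. V = [p*·5.0000 + (1−p*)·5.0000]/1.06 = 4.7170. B = V − Δ·S = 4.7170.
(2,0): S=52.9305. Δ = (V_up−V_dn)/(S_up−S_dn) = (2.5399−0.0000)/(71.9855−37.5807) = 0.0738. V = [p*·2.5399 + (1−p*)·0.0000]/1.06 = 1.2902. B = V − Δ·S = -2.6173.
(2,1): S=101.3880. Δ = (V_up−V_dn)/(S_up−S_dn) = (4.7170−2.5399)/(137.8877−71.9855) = 0.0330. V = [p*·4.7170 + (1−p*)·2.5399]/1.06 = 3.5021. B = V − Δ·S = 0.1527.
(2,2): S=194.2080. Δ = (V_up−V_dn)/(S_up−S_dn) = (4.7170−4.7170)/(264.1229−137.8877) = 0.0000. V = [p*·4.7170 + (1−p*)·4.7170]/1.06 = 4.4500. B = V − Δ·S = 4.4500.
(1,0): S=74.5500. Δ = (V_up−V_dn)/(S_up−S_dn) = (3.5021−1.2902)/(101.3880−52.9305) = 0.0456. V = [p*·3.5021 + (1−p*)·1.2902]/1.06 = 2.3408. B = V − Δ·S = -1.0620.
(1,1): S=142.8000. Δ = (V_up−V_dn)/(S_up−S_dn) = (4.4500−3.5021)/(194.2080−101.3880) = 0.0102. V = [p*·4.4500 + (1−p*)·3.5021]/1.06 = 3.7854. B = V − Δ·S = 2.3270.
(0,0): S=105.0000. Δ = (V_up−V_dn)/(S_up−S_dn) = (3.7854−2.3408)/(142.8000−74.5500) = 0.0212. V = [p*·3.7854 + (1−p*)·2.3408]/1.06 = 2.9421. B = V − Δ·S = 0.7197.
The time-0 hedge costs 2.9421, which is the no-arbitrage price.

(0,0): Delta=0.0212 Bond=0.7197
(1,0): Delta=0.0456 Bond=-1.0620
(1,1): Delta=0.0102 Bond=2.3270
(2,0): Delta=0.0738 Bond=-2.6173
(2,1): Delta=0.0330 Bond=0.1527
(2,2): Delta=0.0000 Bond=4.4500
(3,0): Delta=0.0000 Bond=0.0000
(3,1): Delta=0.1069 Bond=-5.1524
(3,2): Delta=0.0000 Bond=4.7170
(3,3): Delta=0.0000 Bond=4.7170
V0=2.9421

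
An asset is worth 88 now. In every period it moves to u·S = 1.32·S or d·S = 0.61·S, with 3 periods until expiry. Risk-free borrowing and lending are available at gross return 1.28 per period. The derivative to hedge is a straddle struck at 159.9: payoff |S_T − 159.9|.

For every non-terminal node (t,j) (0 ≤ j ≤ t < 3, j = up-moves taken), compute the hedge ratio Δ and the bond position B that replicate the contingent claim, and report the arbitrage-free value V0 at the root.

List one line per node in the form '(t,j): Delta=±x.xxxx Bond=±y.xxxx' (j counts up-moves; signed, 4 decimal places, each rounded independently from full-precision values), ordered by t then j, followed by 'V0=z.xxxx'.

(0,0): Delta=-0.2606 Bond=45.2389
(1,0): Delta=-1.0000 Bond=97.5952
(1,1): Delta=-0.2402 Bond=55.5363
(2,0): Delta=-1.0000 Bond=124.9219
(2,1): Delta=-1.0000 Bond=124.9219
(2,2): Delta=-0.2193 Bond=67.8724
V0=22.3035

Under the risk-neutral measure, an up-move has probability p* = (R−d)/(u−d) = 0.9437 and values discount at R = 1.28.
Terminal values V(3,·): V(3,0)=139.9257, V(3,1)=116.6769, V(3,2)=66.3680, V(3,3)=42.4972
Node (2,0) S=32.7448: V=(p*·116.6769+(1−p*)·139.9257)/1.28=92.1771; Δ=(116.6769−139.9257)/(43.2231−19.9743)=-1.0000; B=V−Δ·S=124.9219
Node (2,1) S=70.8576: V=(p*·66.3680+(1−p*)·116.6769)/1.28=54.0643; Δ=(66.3680−116.6769)/(93.5320−43.2231)=-1.0000; B=V−Δ·S=124.9219
Node (2,2) S=153.3312: V=(p*·42.4972+(1−p*)·66.3680)/1.28=34.2516; Δ=(42.4972−66.3680)/(202.3972−93.5320)=-0.2193; B=V−Δ·S=67.8724
Node (1,0) S=53.6800: V=(p*·54.0643+(1−p*)·92.1771)/1.28=43.9152; Δ=(54.0643−92.1771)/(70.8576−32.7448)=-1.0000; B=V−Δ·S=97.5952
Node (1,1) S=116.1600: V=(p*·34.2516+(1−p*)·54.0643)/1.28=27.6311; Δ=(34.2516−54.0643)/(153.3312−70.8576)=-0.2402; B=V−Δ·S=55.5363
Node (0,0) S=88.0000: V=(p*·27.6311+(1−p*)·43.9152)/1.28=22.3035; Δ=(27.6311−43.9152)/(116.1600−53.6800)=-0.2606; B=V−Δ·S=45.2389
Root portfolio cost Δ·88+B reproduces V0=22.3035.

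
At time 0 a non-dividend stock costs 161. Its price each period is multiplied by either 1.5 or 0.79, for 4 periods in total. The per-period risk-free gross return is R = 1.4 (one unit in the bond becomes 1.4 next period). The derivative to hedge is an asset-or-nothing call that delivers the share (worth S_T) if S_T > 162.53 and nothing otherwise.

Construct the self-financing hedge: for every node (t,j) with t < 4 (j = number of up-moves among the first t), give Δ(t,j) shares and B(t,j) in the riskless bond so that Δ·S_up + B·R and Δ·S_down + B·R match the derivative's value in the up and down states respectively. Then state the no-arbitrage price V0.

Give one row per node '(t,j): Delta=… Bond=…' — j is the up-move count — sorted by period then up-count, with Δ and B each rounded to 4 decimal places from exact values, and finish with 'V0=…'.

(0,0): Delta=1.0189 Bond=-3.3481
(1,0): Delta=1.1565 Bond=-22.1866
(1,1): Delta=1.0070 Bond=-1.8186
(2,0): Delta=1.9448 Bond=-110.2673
(2,1): Delta=1.0884 Bond=-18.0766
(2,2): Delta=1.0000 Bond=0.0000
(3,0): Delta=0.0000 Bond=0.0000
(3,1): Delta=2.1127 Bond=-179.6815
(3,2): Delta=1.0000 Bond=0.0000
(3,3): Delta=1.0000 Bond=0.0000
V0=160.6960

The replicating-portfolio and risk-neutral prices coincide; use p* = (1.4−0.79)/(1.5−0.79) = 0.8592 for the latter.
Terminal payoffs: V(4,0)=0.0000, V(4,1)=0.0000, V(4,2)=226.0802, V(4,3)=429.2663, V(4,4)=815.0625
Node (3,0) S=79.3793: V=(p*·0.0000+(1−p*)·0.0000)/1.4=0.0000; Δ=(0.0000−0.0000)/(119.0689−62.7096)=0.0000; B=V−Δ·S=0.0000
Node (3,1) S=150.7202: V=(p*·226.0802+(1−p*)·0.0000)/1.4=138.7414; Δ=(226.0802−0.0000)/(226.0802−119.0689)=2.1127; B=V−Δ·S=-179.6815
Node (3,2) S=286.1775: V=(p*·429.2663+(1−p*)·226.0802)/1.4=286.1775; Δ=(429.2663−226.0802)/(429.2663−226.0802)=1.0000; B=V−Δ·S=0.0000
Node (3,3) S=543.3750: V=(p*·815.0625+(1−p*)·429.2663)/1.4=543.3750; Δ=(815.0625−429.2663)/(815.0625−429.2663)=1.0000; B=V−Δ·S=0.0000
Node (2,0) S=100.4801: V=(p*·138.7414+(1−p*)·0.0000)/1.4=85.1431; Δ=(138.7414−0.0000)/(150.7202−79.3793)=1.9448; B=V−Δ·S=-110.2673
Node (2,1) S=190.7850: V=(p*·286.1775+(1−p*)·138.7414)/1.4=189.5799; Δ=(286.1775−138.7414)/(286.1775−150.7202)=1.0884; B=V−Δ·S=-18.0766
Node (2,2) S=362.2500: V=(p*·543.3750+(1−p*)·286.1775)/1.4=362.2500; Δ=(543.3750−286.1775)/(543.3750−286.1775)=1.0000; B=V−Δ·S=0.0000
Node (1,0) S=127.1900: V=(p*·189.5799+(1−p*)·85.1431)/1.4=124.9075; Δ=(189.5799−85.1431)/(190.7850−100.4801)=1.1565; B=V−Δ·S=-22.1866
Node (1,1) S=241.5000: V=(p*·362.2500+(1−p*)·189.5799)/1.4=241.3788; Δ=(362.2500−189.5799)/(362.2500−190.7850)=1.0070; B=V−Δ·S=-1.8186
Node (0,0) S=161.0000: V=(p*·241.3788+(1−p*)·124.9075)/1.4=160.6960; Δ=(241.3788−124.9075)/(241.5000−127.1900)=1.0189; B=V−Δ·S=-3.3481
The time-0 hedge costs 160.6960, which is the no-arbitrage price.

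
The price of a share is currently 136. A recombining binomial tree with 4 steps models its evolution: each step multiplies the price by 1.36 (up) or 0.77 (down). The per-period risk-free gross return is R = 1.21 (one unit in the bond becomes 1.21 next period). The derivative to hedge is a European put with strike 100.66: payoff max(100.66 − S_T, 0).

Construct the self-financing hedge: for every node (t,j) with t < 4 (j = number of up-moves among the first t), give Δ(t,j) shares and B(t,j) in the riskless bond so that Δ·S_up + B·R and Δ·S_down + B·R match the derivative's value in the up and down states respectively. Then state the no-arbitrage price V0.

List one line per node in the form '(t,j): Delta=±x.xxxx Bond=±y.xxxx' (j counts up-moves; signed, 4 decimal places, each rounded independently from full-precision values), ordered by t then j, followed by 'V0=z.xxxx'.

The replicating-portfolio and risk-neutral prices coincide; use p* = (1.21−0.77)/(1.36−0.77) = 0.7458 for the latter.
Payoff layer (t=4): V(4,0)=52.8519, V(4,1)=16.2197, V(4,2)=0.0000, V(4,3)=0.0000, V(4,4)=0.0000
Node (3,0) S=62.0885: V=(p*·16.2197+(1−p*)·52.8519)/1.21=21.1016; Δ=(16.2197−52.8519)/(84.4403−47.8081)=-1.0000; B=V−Δ·S=83.1901
Node (3,1) S=109.6628: V=(p*·0.0000+(1−p*)·16.2197)/1.21=3.4080; Δ=(0.0000−16.2197)/(149.1414−84.4403)=-0.2507; B=V−Δ·S=30.8989
Node (3,2) S=193.6901: V=(p*·0.0000+(1−p*)·0.0000)/1.21=0.0000; Δ=(0.0000−0.0000)/(263.4186−149.1414)=0.0000; B=V−Δ·S=0.0000
Node (3,3) S=342.1020: V=(p*·0.0000+(1−p*)·0.0000)/1.21=0.0000; Δ=(0.0000−0.0000)/(465.2587−263.4186)=0.0000; B=V−Δ·S=0.0000
Node (2,0) S=80.6344: V=(p*·3.4080+(1−p*)·21.1016)/1.21=6.5342; Δ=(3.4080−21.1016)/(109.6628−62.0885)=-0.3719; B=V−Δ·S=36.5234
Node (2,1) S=142.4192: V=(p*·0.0000+(1−p*)·3.4080)/1.21=0.7161; Δ=(0.0000−3.4080)/(193.6901−109.6628)=-0.0406; B=V−Δ·S=6.4923
Node (2,2) S=251.5456: V=(p*·0.0000+(1−p*)·0.0000)/1.21=0.0000; Δ=(0.0000−0.0000)/(342.1020−193.6901)=0.0000; B=V−Δ·S=0.0000
Node (1,0) S=104.7200: V=(p*·0.7161+(1−p*)·6.5342)/1.21=1.8142; Δ=(0.7161−6.5342)/(142.4192−80.6344)=-0.0942; B=V−Δ·S=11.6755
Node (1,1) S=184.9600: V=(p*·0.0000+(1−p*)·0.7161)/1.21=0.1505; Δ=(0.0000−0.7161)/(251.5456−142.4192)=-0.0066; B=V−Δ·S=1.3641
Node (0,0) S=136.0000: V=(p*·0.1505+(1−p*)·1.8142)/1.21=0.4739; Δ=(0.1505−1.8142)/(184.9600−104.7200)=-0.0207; B=V−Δ·S=3.2939
The time-0 hedge costs 0.4739, which is the no-arbitrage price.

(0,0): Delta=-0.0207 Bond=3.2939
(1,0): Delta=-0.0942 Bond=11.6755
(1,1): Delta=-0.0066 Bond=1.3641
(2,0): Delta=-0.3719 Bond=36.5234
(2,1): Delta=-0.0406 Bond=6.4923
(2,2): Delta=0.0000 Bond=0.0000
(3,0): Delta=-1.0000 Bond=83.1901
(3,1): Delta=-0.2507 Bond=30.8989
(3,2): Delta=0.0000 Bond=0.0000
(3,3): Delta=0.0000 Bond=0.0000
V0=0.4739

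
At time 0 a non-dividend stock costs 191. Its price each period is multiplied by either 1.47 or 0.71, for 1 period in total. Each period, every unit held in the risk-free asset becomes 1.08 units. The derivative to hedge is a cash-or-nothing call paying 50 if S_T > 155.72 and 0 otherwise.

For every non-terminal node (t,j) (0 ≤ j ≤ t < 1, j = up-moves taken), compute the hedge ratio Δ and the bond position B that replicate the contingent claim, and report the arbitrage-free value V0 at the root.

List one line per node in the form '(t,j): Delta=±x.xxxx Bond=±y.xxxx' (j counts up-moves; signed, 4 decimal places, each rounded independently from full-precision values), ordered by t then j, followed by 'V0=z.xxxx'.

(0,0): Delta=0.3444 Bond=-43.2505
V0=22.5390

Since d<R<u, set p* = (R−d)/(u−d) = 0.4868; price each node as the discounted p*-expectation of its children.
At expiry t=1: V(1,0)=0.0000, V(1,1)=50.0000
(0,0): S=191.0000. Δ = (V_up−V_dn)/(S_up−S_dn) = (50.0000−0.0000)/(280.7700−135.6100) = 0.3444. V = [p*·50.0000 + (1−p*)·0.0000]/1.08 = 22.5390. B = V − Δ·S = -43.2505.
The time-0 hedge costs 22.5390, which is the no-arbitrage price.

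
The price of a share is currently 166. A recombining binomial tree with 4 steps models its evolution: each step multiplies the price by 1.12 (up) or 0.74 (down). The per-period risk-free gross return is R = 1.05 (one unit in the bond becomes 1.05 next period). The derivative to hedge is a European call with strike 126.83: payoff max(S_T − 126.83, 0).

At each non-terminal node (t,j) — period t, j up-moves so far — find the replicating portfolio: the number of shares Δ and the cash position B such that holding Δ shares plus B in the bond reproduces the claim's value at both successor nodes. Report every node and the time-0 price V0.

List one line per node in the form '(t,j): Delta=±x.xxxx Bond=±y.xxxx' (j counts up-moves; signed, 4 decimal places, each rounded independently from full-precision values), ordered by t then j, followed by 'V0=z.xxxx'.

No-arbitrage ⇒ martingale measure with p* = (R−d)/(u−d) = 0.8158.
Terminal values V(4,·): V(4,0)=0.0000, V(4,1)=0.0000, V(4,2)=0.0000, V(4,3)=45.7514, V(4,4)=134.3742
(3,0): S=67.2672. Δ = (V_up−V_dn)/(S_up−S_dn) = (0.0000−0.0000)/(75.3392−49.7777) = 0.0000. V = [p*·0.0000 + (1−p*)·0.0000]/1.05 = 0.0000. B = V − Δ·S = 0.0000.
(3,1): S=101.8098. Δ = (V_up−V_dn)/(S_up−S_dn) = (0.0000−0.0000)/(114.0270−75.3392) = 0.0000. V = [p*·0.0000 + (1−p*)·0.0000]/1.05 = 0.0000. B = V − Δ·S = 0.0000.
(3,2): S=154.0905. Δ = (V_up−V_dn)/(S_up−S_dn) = (45.7514−0.0000)/(172.5814−114.0270) = 0.7813. V = [p*·45.7514 + (1−p*)·0.0000]/1.05 = 35.5462. B = V − Δ·S = -84.8521.
(3,3): S=233.2180. Δ = (V_up−V_dn)/(S_up−S_dn) = (134.3742−45.7514)/(261.2042−172.5814) = 1.0000. V = [p*·134.3742 + (1−p*)·45.7514]/1.05 = 112.4276. B = V − Δ·S = -120.7905.
(2,0): S=90.9016. Δ = (V_up−V_dn)/(S_up−S_dn) = (0.0000−0.0000)/(101.8098−67.2672) = 0.0000. V = [p*·0.0000 + (1−p*)·0.0000]/1.05 = 0.0000. B = V − Δ·S = 0.0000.
(2,1): S=137.5808. Δ = (V_up−V_dn)/(S_up−S_dn) = (35.5462−0.0000)/(154.0905−101.8098) = 0.6799. V = [p*·35.5462 + (1−p*)·0.0000]/1.05 = 27.6173. B = V − Δ·S = -65.9252.
(2,2): S=208.2304. Δ = (V_up−V_dn)/(S_up−S_dn) = (112.4276−35.5462)/(233.2180−154.0905) = 0.9716. V = [p*·112.4276 + (1−p*)·35.5462]/1.05 = 93.5859. B = V − Δ·S = -108.7336.
(1,0): S=122.8400. Δ = (V_up−V_dn)/(S_up−S_dn) = (27.6173−0.0000)/(137.5808−90.9016) = 0.5916. V = [p*·27.6173 + (1−p*)·0.0000]/1.05 = 21.4571. B = V − Δ·S = -51.2201.
(1,1): S=185.9200. Δ = (V_up−V_dn)/(S_up−S_dn) = (93.5859−27.6173)/(208.2304−137.5808) = 0.9337. V = [p*·93.5859 + (1−p*)·27.6173]/1.05 = 77.5560. B = V − Δ·S = -96.0455.
(0,0): S=166.0000. Δ = (V_up−V_dn)/(S_up−S_dn) = (77.5560−21.4571)/(185.9200−122.8400) = 0.8893. V = [p*·77.5560 + (1−p*)·21.4571]/1.05 = 64.0209. B = V − Δ·S = -83.6078.
The time-0 hedge costs 64.0209, which is the no-arbitrage price.

(0,0): Delta=0.8893 Bond=-83.6078
(1,0): Delta=0.5916 Bond=-51.2201
(1,1): Delta=0.9337 Bond=-96.0455
(2,0): Delta=0.0000 Bond=0.0000
(2,1): Delta=0.6799 Bond=-65.9252
(2,2): Delta=0.9716 Bond=-108.7336
(3,0): Delta=0.0000 Bond=0.0000
(3,1): Delta=0.0000 Bond=0.0000
(3,2): Delta=0.7813 Bond=-84.8521
(3,3): Delta=1.0000 Bond=-120.7905
V0=64.0209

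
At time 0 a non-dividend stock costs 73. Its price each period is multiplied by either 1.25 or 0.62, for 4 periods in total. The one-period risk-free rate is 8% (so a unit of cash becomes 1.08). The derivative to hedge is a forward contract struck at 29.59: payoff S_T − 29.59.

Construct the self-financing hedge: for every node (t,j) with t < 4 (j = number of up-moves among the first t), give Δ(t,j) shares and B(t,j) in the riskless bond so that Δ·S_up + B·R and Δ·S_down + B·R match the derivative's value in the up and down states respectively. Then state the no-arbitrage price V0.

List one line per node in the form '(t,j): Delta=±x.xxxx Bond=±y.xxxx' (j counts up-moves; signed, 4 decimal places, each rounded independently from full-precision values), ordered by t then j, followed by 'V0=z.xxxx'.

The replicating-portfolio and risk-neutral prices coincide; use p* = (1.08−0.62)/(1.25−0.62) = 0.7302 for the latter.
At expiry t=4: V(4,0)=-18.8033, V(4,1)=-7.8426, V(4,2)=14.2556, V(4,3)=58.8084, V(4,4)=148.6327
Node (3,0) S=17.3979: V=(p*·-7.8426+(1−p*)·-18.8033)/1.08=-10.0002; Δ=(-7.8426−-18.8033)/(21.7474−10.7867)=1.0000; B=V−Δ·S=-27.3981
Node (3,1) S=35.0765: V=(p*·14.2556+(1−p*)·-7.8426)/1.08=7.6784; Δ=(14.2556−-7.8426)/(43.8456−21.7474)=1.0000; B=V−Δ·S=-27.3981
Node (3,2) S=70.7188: V=(p*·58.8084+(1−p*)·14.2556)/1.08=43.3206; Δ=(58.8084−14.2556)/(88.3984−43.8456)=1.0000; B=V−Δ·S=-27.3981
Node (3,3) S=142.5781: V=(p*·148.6327+(1−p*)·58.8084)/1.08=115.1800; Δ=(148.6327−58.8084)/(178.2227−88.3984)=1.0000; B=V−Δ·S=-27.3981
Node (2,0) S=28.0612: V=(p*·7.6784+(1−p*)·-10.0002)/1.08=2.6925; Δ=(7.6784−-10.0002)/(35.0765−17.3979)=1.0000; B=V−Δ·S=-25.3687
Node (2,1) S=56.5750: V=(p*·43.3206+(1−p*)·7.6784)/1.08=31.2063; Δ=(43.3206−7.6784)/(70.7188−35.0765)=1.0000; B=V−Δ·S=-25.3687
Node (2,2) S=114.0625: V=(p*·115.1800+(1−p*)·43.3206)/1.08=88.6938; Δ=(115.1800−43.3206)/(142.5781−70.7188)=1.0000; B=V−Δ·S=-25.3687
Node (1,0) S=45.2600: V=(p*·31.2063+(1−p*)·2.6925)/1.08=21.7705; Δ=(31.2063−2.6925)/(56.5750−28.0612)=1.0000; B=V−Δ·S=-23.4895
Node (1,1) S=91.2500: V=(p*·88.6938+(1−p*)·31.2063)/1.08=67.7605; Δ=(88.6938−31.2063)/(114.0625−56.5750)=1.0000; B=V−Δ·S=-23.4895
Node (0,0) S=73.0000: V=(p*·67.7605+(1−p*)·21.7705)/1.08=51.2505; Δ=(67.7605−21.7705)/(91.2500−45.2600)=1.0000; B=V−Δ·S=-21.7495
Check: Δ(0,0)·S0 + B(0,0) = 51.2505 = V0.

(0,0): Delta=1.0000 Bond=-21.7495
(1,0): Delta=1.0000 Bond=-23.4895
(1,1): Delta=1.0000 Bond=-23.4895
(2,0): Delta=1.0000 Bond=-25.3687
(2,1): Delta=1.0000 Bond=-25.3687
(2,2): Delta=1.0000 Bond=-25.3687
(3,0): Delta=1.0000 Bond=-27.3981
(3,1): Delta=1.0000 Bond=-27.3981
(3,2): Delta=1.0000 Bond=-27.3981
(3,3): Delta=1.0000 Bond=-27.3981
V0=51.2505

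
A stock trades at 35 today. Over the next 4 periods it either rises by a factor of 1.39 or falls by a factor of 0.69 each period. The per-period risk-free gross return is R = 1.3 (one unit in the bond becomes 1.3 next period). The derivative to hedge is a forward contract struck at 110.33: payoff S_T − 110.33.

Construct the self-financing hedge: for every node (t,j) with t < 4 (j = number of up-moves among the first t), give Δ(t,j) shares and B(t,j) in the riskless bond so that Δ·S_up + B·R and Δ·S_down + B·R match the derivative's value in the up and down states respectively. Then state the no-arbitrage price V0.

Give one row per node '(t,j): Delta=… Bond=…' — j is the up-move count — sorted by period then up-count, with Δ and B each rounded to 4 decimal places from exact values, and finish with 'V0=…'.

The replicating-portfolio and risk-neutral prices coincide; use p* = (1.3−0.69)/(1.39−0.69) = 0.8714 for the latter.
Terminal values V(4,·): V(4,0)=-102.3965, V(4,1)=-94.3480, V(4,2)=-78.1345, V(4,3)=-45.4723, V(4,4)=20.3254
Node (3,0) S=11.4978: V=(p*·-94.3480+(1−p*)·-102.3965)/1.3=-73.3714; Δ=(-94.3480−-102.3965)/(15.9820−7.9335)=1.0000; B=V−Δ·S=-84.8692
Node (3,1) S=23.1623: V=(p*·-78.1345+(1−p*)·-94.3480)/1.3=-61.7070; Δ=(-78.1345−-94.3480)/(32.1955−15.9820)=1.0000; B=V−Δ·S=-84.8692
Node (3,2) S=46.6602: V=(p*·-45.4723+(1−p*)·-78.1345)/1.3=-38.2090; Δ=(-45.4723−-78.1345)/(64.8577−32.1955)=1.0000; B=V−Δ·S=-84.8692
Node (3,3) S=93.9967: V=(p*·20.3254+(1−p*)·-45.4723)/1.3=9.1274; Δ=(20.3254−-45.4723)/(130.6554−64.8577)=1.0000; B=V−Δ·S=-84.8692
Node (2,0) S=16.6635: V=(p*·-61.7070+(1−p*)·-73.3714)/1.3=-48.6205; Δ=(-61.7070−-73.3714)/(23.1623−11.4978)=1.0000; B=V−Δ·S=-65.2840
Node (2,1) S=33.5685: V=(p*·-38.2090+(1−p*)·-61.7070)/1.3=-31.7155; Δ=(-38.2090−-61.7070)/(46.6602−23.1623)=1.0000; B=V−Δ·S=-65.2840
Node (2,2) S=67.6235: V=(p*·9.1274+(1−p*)·-38.2090)/1.3=2.3395; Δ=(9.1274−-38.2090)/(93.9967−46.6602)=1.0000; B=V−Δ·S=-65.2840
Node (1,0) S=24.1500: V=(p*·-31.7155+(1−p*)·-48.6205)/1.3=-26.0685; Δ=(-31.7155−-48.6205)/(33.5685−16.6635)=1.0000; B=V−Δ·S=-50.2185
Node (1,1) S=48.6500: V=(p*·2.3395+(1−p*)·-31.7155)/1.3=-1.5685; Δ=(2.3395−-31.7155)/(67.6235−33.5685)=1.0000; B=V−Δ·S=-50.2185
Node (0,0) S=35.0000: V=(p*·-1.5685+(1−p*)·-26.0685)/1.3=-3.6296; Δ=(-1.5685−-26.0685)/(48.6500−24.1500)=1.0000; B=V−Δ·S=-38.6296
The time-0 hedge costs -3.6296, which is the no-arbitrage price.

(0,0): Delta=1.0000 Bond=-38.6296
(1,0): Delta=1.0000 Bond=-50.2185
(1,1): Delta=1.0000 Bond=-50.2185
(2,0): Delta=1.0000 Bond=-65.2840
(2,1): Delta=1.0000 Bond=-65.2840
(2,2): Delta=1.0000 Bond=-65.2840
(3,0): Delta=1.0000 Bond=-84.8692
(3,1): Delta=1.0000 Bond=-84.8692
(3,2): Delta=1.0000 Bond=-84.8692
(3,3): Delta=1.0000 Bond=-84.8692
V0=-3.6296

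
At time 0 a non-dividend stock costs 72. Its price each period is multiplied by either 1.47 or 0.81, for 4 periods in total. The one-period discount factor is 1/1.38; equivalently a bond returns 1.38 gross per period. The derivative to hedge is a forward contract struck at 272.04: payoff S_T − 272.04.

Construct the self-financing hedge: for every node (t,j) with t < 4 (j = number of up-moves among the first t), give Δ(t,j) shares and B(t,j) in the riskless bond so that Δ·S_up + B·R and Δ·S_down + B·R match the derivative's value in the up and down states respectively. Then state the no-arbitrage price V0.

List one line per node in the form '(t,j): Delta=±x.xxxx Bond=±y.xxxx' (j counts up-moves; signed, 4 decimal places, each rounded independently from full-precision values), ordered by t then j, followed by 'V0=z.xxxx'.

(0,0): Delta=1.0000 Bond=-75.0095
(1,0): Delta=1.0000 Bond=-103.5131
(1,1): Delta=1.0000 Bond=-103.5131
(2,0): Delta=1.0000 Bond=-142.8481
(2,1): Delta=1.0000 Bond=-142.8481
(2,2): Delta=1.0000 Bond=-142.8481
(3,0): Delta=1.0000 Bond=-197.1304
(3,1): Delta=1.0000 Bond=-197.1304
(3,2): Delta=1.0000 Bond=-197.1304
(3,3): Delta=1.0000 Bond=-197.1304
V0=-3.0095

Since d<R<u, set p* = (R−d)/(u−d) = 0.8636; price each node as the discounted p*-expectation of its children.
Terminal payoffs: V(4,0)=-241.0464, V(4,1)=-215.7923, V(4,2)=-169.9608, V(4,3)=-86.7852, V(4,4)=64.1632
(3,0): S=38.2638. Δ = (V_up−V_dn)/(S_up−S_dn) = (-215.7923−-241.0464)/(56.2477−30.9936) = 1.0000. V = [p*·-215.7923 + (1−p*)·-241.0464]/1.38 = -158.8667. B = V − Δ·S = -197.1304.
(3,1): S=69.4416. Δ = (V_up−V_dn)/(S_up−S_dn) = (-169.9608−-215.7923)/(102.0792−56.2477) = 1.0000. V = [p*·-169.9608 + (1−p*)·-215.7923]/1.38 = -127.6888. B = V − Δ·S = -197.1304.
(3,2): S=126.0237. Δ = (V_up−V_dn)/(S_up−S_dn) = (-86.7852−-169.9608)/(185.2548−102.0792) = 1.0000. V = [p*·-86.7852 + (1−p*)·-169.9608]/1.38 = -71.1067. B = V − Δ·S = -197.1304.
(3,3): S=228.7097. Δ = (V_up−V_dn)/(S_up−S_dn) = (64.1632−-86.7852)/(336.2032−185.2548) = 1.0000. V = [p*·64.1632 + (1−p*)·-86.7852]/1.38 = 31.5792. B = V − Δ·S = -197.1304.
(2,0): S=47.2392. Δ = (V_up−V_dn)/(S_up−S_dn) = (-127.6888−-158.8667)/(69.4416−38.2638) = 1.0000. V = [p*·-127.6888 + (1−p*)·-158.8667]/1.38 = -95.6089. B = V − Δ·S = -142.8481.
(2,1): S=85.7304. Δ = (V_up−V_dn)/(S_up−S_dn) = (-71.1067−-127.6888)/(126.0237−69.4416) = 1.0000. V = [p*·-71.1067 + (1−p*)·-127.6888]/1.38 = -57.1177. B = V − Δ·S = -142.8481.
(2,2): S=155.5848. Δ = (V_up−V_dn)/(S_up−S_dn) = (31.5792−-71.1067)/(228.7097−126.0237) = 1.0000. V = [p*·31.5792 + (1−p*)·-71.1067]/1.38 = 12.7367. B = V − Δ·S = -142.8481.
(1,0): S=58.3200. Δ = (V_up−V_dn)/(S_up−S_dn) = (-57.1177−-95.6089)/(85.7304−47.2392) = 1.0000. V = [p*·-57.1177 + (1−p*)·-95.6089]/1.38 = -45.1931. B = V − Δ·S = -103.5131.
(1,1): S=105.8400. Δ = (V_up−V_dn)/(S_up−S_dn) = (12.7367−-57.1177)/(155.5848−85.7304) = 1.0000. V = [p*·12.7367 + (1−p*)·-57.1177]/1.38 = 2.3269. B = V − Δ·S = -103.5131.
(0,0): S=72.0000. Δ = (V_up−V_dn)/(S_up−S_dn) = (2.3269−-45.1931)/(105.8400−58.3200) = 1.0000. V = [p*·2.3269 + (1−p*)·-45.1931]/1.38 = -3.0095. B = V − Δ·S = -75.0095.
Self-financing check: at every node Δ·S+B equals the discounted successor values.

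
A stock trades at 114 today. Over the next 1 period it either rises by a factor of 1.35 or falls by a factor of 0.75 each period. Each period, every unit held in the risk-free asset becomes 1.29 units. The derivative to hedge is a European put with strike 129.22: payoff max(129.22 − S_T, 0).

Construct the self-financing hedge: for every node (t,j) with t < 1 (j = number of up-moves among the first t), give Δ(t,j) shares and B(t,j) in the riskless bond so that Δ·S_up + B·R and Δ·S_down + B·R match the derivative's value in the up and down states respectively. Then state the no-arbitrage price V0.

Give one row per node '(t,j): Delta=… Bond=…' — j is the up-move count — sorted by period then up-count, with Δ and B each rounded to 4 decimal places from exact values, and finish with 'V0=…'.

(0,0): Delta=-0.6392 Bond=76.2558
V0=3.3891

No-arbitrage ⇒ martingale measure with p* = (R−d)/(u−d) = 0.9000.
Terminal values V(1,·): V(1,0)=43.7200, V(1,1)=0.0000
  t=0,j=0: stock 114.0000 → up 153.9000 (V=0.0000), down 85.5000 (V=43.7200). Price 3.3891; hedge Δ=-0.6392, bond B=76.2558.
Root portfolio cost Δ·114+B reproduces V0=3.3891.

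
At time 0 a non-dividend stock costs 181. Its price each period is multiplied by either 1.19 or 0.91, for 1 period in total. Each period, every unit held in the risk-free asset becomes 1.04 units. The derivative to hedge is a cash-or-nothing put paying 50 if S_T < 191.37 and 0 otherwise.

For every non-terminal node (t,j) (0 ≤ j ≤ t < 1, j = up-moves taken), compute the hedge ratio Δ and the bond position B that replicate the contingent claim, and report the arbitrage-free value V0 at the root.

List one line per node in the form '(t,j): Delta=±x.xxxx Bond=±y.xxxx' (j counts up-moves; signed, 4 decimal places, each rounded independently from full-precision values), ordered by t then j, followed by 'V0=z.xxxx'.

Risk-neutral probability p* = (R−d)/(u−d) = (1.04−0.91)/(1.19−0.91) = 0.4643.
Terminal payoffs: V(1,0)=50.0000, V(1,1)=0.0000
Node (0,0) S=181.0000: V=(p*·0.0000+(1−p*)·50.0000)/1.04=25.7555; Δ=(0.0000−50.0000)/(215.3900−164.7100)=-0.9866; B=V−Δ·S=204.3269
Check: Δ(0,0)·S0 + B(0,0) = 25.7555 = V0.

(0,0): Delta=-0.9866 Bond=204.3269
V0=25.7555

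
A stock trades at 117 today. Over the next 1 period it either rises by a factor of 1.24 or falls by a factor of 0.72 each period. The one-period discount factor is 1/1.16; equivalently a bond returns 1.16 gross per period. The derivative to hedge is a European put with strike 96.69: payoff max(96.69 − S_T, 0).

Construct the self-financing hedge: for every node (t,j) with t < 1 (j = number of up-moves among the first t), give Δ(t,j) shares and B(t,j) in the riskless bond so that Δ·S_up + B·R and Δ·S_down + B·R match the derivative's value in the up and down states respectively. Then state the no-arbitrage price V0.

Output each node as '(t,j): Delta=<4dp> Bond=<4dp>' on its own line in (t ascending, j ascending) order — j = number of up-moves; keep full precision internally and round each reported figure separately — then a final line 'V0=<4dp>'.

Under the risk-neutral measure, an up-move has probability p* = (R−d)/(u−d) = 0.8462 and values discount at R = 1.16.
At expiry t=1: V(1,0)=12.4500, V(1,1)=0.0000
  t=0,j=0: stock 117.0000 → up 145.0800 (V=0.0000), down 84.2400 (V=12.4500). Price 1.6512; hedge Δ=-0.2046, bond B=25.5935.
Each (Δ,B) replicates both successor values, so the strategy is self-financing and V0 is arbitrage-free.

(0,0): Delta=-0.2046 Bond=25.5935
V0=1.6512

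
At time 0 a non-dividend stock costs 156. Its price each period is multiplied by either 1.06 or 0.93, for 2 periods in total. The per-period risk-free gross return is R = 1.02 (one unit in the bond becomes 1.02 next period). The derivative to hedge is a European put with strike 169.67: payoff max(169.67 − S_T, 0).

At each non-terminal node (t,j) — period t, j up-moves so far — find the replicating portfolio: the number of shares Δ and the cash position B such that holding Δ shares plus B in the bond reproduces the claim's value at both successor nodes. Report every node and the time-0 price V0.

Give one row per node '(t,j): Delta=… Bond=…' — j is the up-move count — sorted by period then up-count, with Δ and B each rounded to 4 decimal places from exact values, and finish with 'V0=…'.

(0,0): Delta=-0.8122 Bond=136.3684
(1,0): Delta=-1.0000 Bond=166.3431
(1,1): Delta=-0.7390 Bond=126.9858
V0=9.6667

Under the risk-neutral measure, an up-move has probability p* = (R−d)/(u−d) = 0.6923 and values discount at R = 1.02.
Terminal values V(2,·): V(2,0)=34.7456, V(2,1)=15.8852, V(2,2)=0.0000
  t=1,j=0: stock 145.0800 → up 153.7848 (V=15.8852), down 134.9244 (V=34.7456). Price 21.2631; hedge Δ=-1.0000, bond B=166.3431.
  t=1,j=1: stock 165.3600 → up 175.2816 (V=0.0000), down 153.7848 (V=15.8852). Price 4.7919; hedge Δ=-0.7390, bond B=126.9858.
  t=0,j=0: stock 156.0000 → up 165.3600 (V=4.7919), down 145.0800 (V=21.2631). Price 9.6667; hedge Δ=-0.8122, bond B=136.3684.
Each (Δ,B) replicates both successor values, so the strategy is self-financing and V0 is arbitrage-free.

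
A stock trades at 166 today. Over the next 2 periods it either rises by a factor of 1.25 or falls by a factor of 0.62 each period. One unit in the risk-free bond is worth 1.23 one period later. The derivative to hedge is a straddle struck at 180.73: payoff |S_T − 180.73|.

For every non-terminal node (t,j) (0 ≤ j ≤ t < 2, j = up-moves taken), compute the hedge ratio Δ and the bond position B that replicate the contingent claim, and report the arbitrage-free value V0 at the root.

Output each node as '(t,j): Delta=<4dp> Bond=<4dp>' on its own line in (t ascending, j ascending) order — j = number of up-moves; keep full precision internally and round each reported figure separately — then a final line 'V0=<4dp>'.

The replicating-portfolio and risk-neutral prices coincide; use p* = (1.23−0.62)/(1.25−0.62) = 0.9683 for the latter.
Terminal payoffs: V(2,0)=116.9196, V(2,1)=52.0800, V(2,2)=78.6450
(1,0): S=102.9200. Δ = (V_up−V_dn)/(S_up−S_dn) = (52.0800−116.9196)/(128.6500−63.8104) = -1.0000. V = [p*·52.0800 + (1−p*)·116.9196]/1.23 = 44.0150. B = V − Δ·S = 146.9350.
(1,1): S=207.5000. Δ = (V_up−V_dn)/(S_up−S_dn) = (78.6450−52.0800)/(259.3750−128.6500) = 0.2032. V = [p*·78.6450 + (1−p*)·52.0800]/1.23 = 63.2534. B = V − Δ·S = 21.0867.
(0,0): S=166.0000. Δ = (V_up−V_dn)/(S_up−S_dn) = (63.2534−44.0150)/(207.5000−102.9200) = 0.1840. V = [p*·63.2534 + (1−p*)·44.0150]/1.23 = 50.9290. B = V − Δ·S = 20.3918.
The time-0 hedge costs 50.9290, which is the no-arbitrage price.

(0,0): Delta=0.1840 Bond=20.3918
(1,0): Delta=-1.0000 Bond=146.9350
(1,1): Delta=0.2032 Bond=21.0867
V0=50.9290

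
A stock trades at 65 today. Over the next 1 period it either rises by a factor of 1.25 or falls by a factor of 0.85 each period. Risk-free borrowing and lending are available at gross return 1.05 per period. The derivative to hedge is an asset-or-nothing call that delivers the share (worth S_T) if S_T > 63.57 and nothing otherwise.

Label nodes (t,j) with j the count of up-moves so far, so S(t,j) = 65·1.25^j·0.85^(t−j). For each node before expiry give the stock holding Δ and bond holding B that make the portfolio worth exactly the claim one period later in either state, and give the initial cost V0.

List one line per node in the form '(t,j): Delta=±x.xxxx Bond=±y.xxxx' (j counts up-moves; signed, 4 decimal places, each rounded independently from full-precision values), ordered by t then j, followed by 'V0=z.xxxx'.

(0,0): Delta=3.1250 Bond=-164.4345
V0=38.6905

Risk-neutral probability p* = (R−d)/(u−d) = (1.05−0.85)/(1.25−0.85) = 0.5000.
Payoff layer (t=1): V(1,0)=0.0000, V(1,1)=81.2500
(0,0): S=65.0000. Δ = (V_up−V_dn)/(S_up−S_dn) = (81.2500−0.0000)/(81.2500−55.2500) = 3.1250. V = [p*·81.2500 + (1−p*)·0.0000]/1.05 = 38.6905. B = V − Δ·S = -164.4345.
Each (Δ,B) replicates both successor values, so the strategy is self-financing and V0 is arbitrage-free.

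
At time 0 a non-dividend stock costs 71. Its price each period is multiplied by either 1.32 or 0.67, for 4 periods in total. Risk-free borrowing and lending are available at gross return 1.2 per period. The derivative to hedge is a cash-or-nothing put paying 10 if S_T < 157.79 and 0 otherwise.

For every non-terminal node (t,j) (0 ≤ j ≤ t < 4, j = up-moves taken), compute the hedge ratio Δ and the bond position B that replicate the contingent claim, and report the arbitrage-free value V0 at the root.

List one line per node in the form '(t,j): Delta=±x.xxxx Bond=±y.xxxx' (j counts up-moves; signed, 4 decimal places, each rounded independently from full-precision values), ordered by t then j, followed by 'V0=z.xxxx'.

(0,0): Delta=-0.0680 Bond=7.5173
(1,0): Delta=0.0000 Bond=5.7870
(1,1): Delta=-0.0758 Bond=9.7529
(2,0): Delta=0.0000 Bond=6.9444
(2,1): Delta=0.0000 Bond=6.9444
(2,2): Delta=-0.0845 Bond=12.7811
(3,0): Delta=0.0000 Bond=8.3333
(3,1): Delta=0.0000 Bond=8.3333
(3,2): Delta=0.0000 Bond=8.3333
(3,3): Delta=-0.0942 Bond=16.9231
V0=2.6908

Since d<R<u, set p* = (R−d)/(u−d) = 0.8154; price each node as the discounted p*-expectation of its children.
At expiry t=4: V(4,0)=10.0000, V(4,1)=10.0000, V(4,2)=10.0000, V(4,3)=10.0000, V(4,4)=0.0000
  t=3,j=0: stock 21.3542 → up 28.1875 (V=10.0000), down 14.3073 (V=10.0000). Price 8.3333; hedge Δ=0.0000, bond B=8.3333.
  t=3,j=1: stock 42.0709 → up 55.5336 (V=10.0000), down 28.1875 (V=10.0000). Price 8.3333; hedge Δ=0.0000, bond B=8.3333.
  t=3,j=2: stock 82.8860 → up 109.4095 (V=10.0000), down 55.5336 (V=10.0000). Price 8.3333; hedge Δ=0.0000, bond B=8.3333.
  t=3,j=3: stock 163.2977 → up 215.5530 (V=0.0000), down 109.4095 (V=10.0000). Price 1.5385; hedge Δ=-0.0942, bond B=16.9231.
  t=2,j=0: stock 31.8719 → up 42.0709 (V=8.3333), down 21.3542 (V=8.3333). Price 6.9444; hedge Δ=0.0000, bond B=6.9444.
  t=2,j=1: stock 62.7924 → up 82.8860 (V=8.3333), down 42.0709 (V=8.3333). Price 6.9444; hedge Δ=0.0000, bond B=6.9444.
  t=2,j=2: stock 123.7104 → up 163.2977 (V=1.5385), down 82.8860 (V=8.3333). Price 2.3274; hedge Δ=-0.0845, bond B=12.7811.
  t=1,j=0: stock 47.5700 → up 62.7924 (V=6.9444), down 31.8719 (V=6.9444). Price 5.7870; hedge Δ=0.0000, bond B=5.7870.
  t=1,j=1: stock 93.7200 → up 123.7104 (V=2.3274), down 62.7924 (V=6.9444). Price 2.6498; hedge Δ=-0.0758, bond B=9.7529.
  t=0,j=0: stock 71.0000 → up 93.7200 (V=2.6498), down 47.5700 (V=5.7870). Price 2.6908; hedge Δ=-0.0680, bond B=7.5173.
The time-0 hedge costs 2.6908, which is the no-arbitrage price.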